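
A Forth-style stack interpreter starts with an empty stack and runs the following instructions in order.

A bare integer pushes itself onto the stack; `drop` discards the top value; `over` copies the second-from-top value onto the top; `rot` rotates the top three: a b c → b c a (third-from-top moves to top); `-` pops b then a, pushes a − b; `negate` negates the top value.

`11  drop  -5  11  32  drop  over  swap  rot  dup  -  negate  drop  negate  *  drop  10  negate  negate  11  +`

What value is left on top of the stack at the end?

11     -> 11
drop   -> (empty)
-5     -> -5
11     -> -5 11
32     -> -5 11 32
drop   -> -5 11
over   -> -5 11 -5
swap   -> -5 -5 11
rot    -> -5 11 -5
dup    -> -5 11 -5 -5
-      -> -5 11 0
negate -> -5 11 0
drop   -> -5 11
negate -> -5 -11
*      -> 55
drop   -> (empty)
10     -> 10
negate -> -10
negate -> 10
11     -> 10 11
+      -> 21

21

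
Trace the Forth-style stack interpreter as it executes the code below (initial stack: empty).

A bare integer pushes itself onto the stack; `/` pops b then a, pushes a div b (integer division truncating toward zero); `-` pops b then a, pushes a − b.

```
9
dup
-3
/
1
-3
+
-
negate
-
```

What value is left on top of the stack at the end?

8

9       [9]
dup     [9, 9]
-3      [9, 9, -3]
/       [9, -3]
1       [9, -3, 1]
-3      [9, -3, 1, -3]
+       [9, -3, -2]
-       [9, -1]
negate  [9, 1]
-       [8]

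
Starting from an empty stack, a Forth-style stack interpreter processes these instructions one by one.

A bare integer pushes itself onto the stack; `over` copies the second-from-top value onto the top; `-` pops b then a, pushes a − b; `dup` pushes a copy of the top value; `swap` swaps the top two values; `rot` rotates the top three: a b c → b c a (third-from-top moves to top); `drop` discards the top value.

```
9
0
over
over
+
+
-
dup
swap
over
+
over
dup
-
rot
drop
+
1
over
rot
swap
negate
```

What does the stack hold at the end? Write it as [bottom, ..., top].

[1, 0, 0]

9      : 9
0      : 9 0
over   : 9 0 9
over   : 9 0 9 0
+      : 9 0 9
+      : 9 9
-      : 0
dup    : 0 0
swap   : 0 0
over   : 0 0 0
+      : 0 0
over   : 0 0 0
dup    : 0 0 0 0
-      : 0 0 0
rot    : 0 0 0
drop   : 0 0
+      : 0
1      : 0 1
over   : 0 1 0
rot    : 1 0 0
swap   : 1 0 0
negate : 1 0 0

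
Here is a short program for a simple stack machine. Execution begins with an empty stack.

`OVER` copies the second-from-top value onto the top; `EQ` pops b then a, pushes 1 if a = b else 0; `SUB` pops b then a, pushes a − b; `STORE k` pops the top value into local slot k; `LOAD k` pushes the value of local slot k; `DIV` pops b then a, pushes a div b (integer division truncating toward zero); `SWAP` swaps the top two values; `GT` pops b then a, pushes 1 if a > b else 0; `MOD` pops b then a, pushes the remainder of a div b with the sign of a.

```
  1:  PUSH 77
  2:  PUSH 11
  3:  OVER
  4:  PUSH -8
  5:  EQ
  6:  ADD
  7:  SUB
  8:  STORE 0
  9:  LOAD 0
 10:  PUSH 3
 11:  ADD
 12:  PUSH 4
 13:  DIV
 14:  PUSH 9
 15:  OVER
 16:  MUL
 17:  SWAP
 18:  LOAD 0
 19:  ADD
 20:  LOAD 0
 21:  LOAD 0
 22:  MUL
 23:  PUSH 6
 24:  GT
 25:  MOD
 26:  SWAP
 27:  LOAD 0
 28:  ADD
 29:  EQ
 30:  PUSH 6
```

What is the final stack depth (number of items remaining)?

PUSH 77 -> [77]
PUSH 11 -> [77, 11]
OVER    -> [77, 11, 77]
PUSH -8 -> [77, 11, 77, -8]
EQ      -> [77, 11, 0]
ADD     -> [77, 11]
SUB     -> [66]
STORE 0 -> []
LOAD 0  -> [66]
PUSH 3  -> [66, 3]
ADD     -> [69]
PUSH 4  -> [69, 4]
DIV     -> [17]
PUSH 9  -> [17, 9]
OVER    -> [17, 9, 17]
MUL     -> [17, 153]
SWAP    -> [153, 17]
LOAD 0  -> [153, 17, 66]
ADD     -> [153, 83]
LOAD 0  -> [153, 83, 66]
LOAD 0  -> [153, 83, 66, 66]
MUL     -> [153, 83, 4356]
PUSH 6  -> [153, 83, 4356, 6]
GT      -> [153, 83, 1]
MOD     -> [153, 0]
SWAP    -> [0, 153]
LOAD 0  -> [0, 153, 66]
ADD     -> [0, 219]
EQ      -> [0]
PUSH 6  -> [0, 6]

2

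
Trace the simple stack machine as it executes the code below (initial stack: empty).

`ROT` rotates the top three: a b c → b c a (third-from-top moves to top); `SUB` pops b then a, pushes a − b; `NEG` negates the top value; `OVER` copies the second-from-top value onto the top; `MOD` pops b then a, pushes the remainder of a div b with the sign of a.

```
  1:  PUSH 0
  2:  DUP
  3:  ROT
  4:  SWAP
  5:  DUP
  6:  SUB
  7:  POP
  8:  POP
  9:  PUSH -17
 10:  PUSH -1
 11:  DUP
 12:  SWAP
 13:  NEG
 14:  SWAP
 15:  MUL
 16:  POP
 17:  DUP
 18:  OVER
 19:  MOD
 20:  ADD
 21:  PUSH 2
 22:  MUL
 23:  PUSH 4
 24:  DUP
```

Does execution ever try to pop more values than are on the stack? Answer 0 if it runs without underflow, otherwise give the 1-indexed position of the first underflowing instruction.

PUSH 0 -> [0]
DUP    -> [0, 0]
ROT  — needs 3 operands, stack has 2 → underflow

3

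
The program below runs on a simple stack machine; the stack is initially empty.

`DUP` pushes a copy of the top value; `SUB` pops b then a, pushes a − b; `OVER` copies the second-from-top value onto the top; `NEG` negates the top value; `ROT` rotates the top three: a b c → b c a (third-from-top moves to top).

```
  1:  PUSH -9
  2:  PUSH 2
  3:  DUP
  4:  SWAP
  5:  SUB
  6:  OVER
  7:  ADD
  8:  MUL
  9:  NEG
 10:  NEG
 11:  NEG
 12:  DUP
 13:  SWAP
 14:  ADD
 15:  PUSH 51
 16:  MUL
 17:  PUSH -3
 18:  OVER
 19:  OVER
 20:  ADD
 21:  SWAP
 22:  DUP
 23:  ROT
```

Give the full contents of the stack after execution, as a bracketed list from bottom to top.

[-8262, -3, -3, -8265]

PUSH -9 : -9
PUSH 2  : -9 2
DUP     : -9 2 2
SWAP    : -9 2 2
SUB     : -9 0
OVER    : -9 0 -9
ADD     : -9 -9
MUL     : 81
NEG     : -81
NEG     : 81
NEG     : -81
DUP     : -81 -81
SWAP    : -81 -81
ADD     : -162
PUSH 51 : -162 51
MUL     : -8262
PUSH -3 : -8262 -3
OVER    : -8262 -3 -8262
OVER    : -8262 -3 -8262 -3
ADD     : -8262 -3 -8265
SWAP    : -8262 -8265 -3
DUP     : -8262 -8265 -3 -3
ROT     : -8262 -3 -3 -8265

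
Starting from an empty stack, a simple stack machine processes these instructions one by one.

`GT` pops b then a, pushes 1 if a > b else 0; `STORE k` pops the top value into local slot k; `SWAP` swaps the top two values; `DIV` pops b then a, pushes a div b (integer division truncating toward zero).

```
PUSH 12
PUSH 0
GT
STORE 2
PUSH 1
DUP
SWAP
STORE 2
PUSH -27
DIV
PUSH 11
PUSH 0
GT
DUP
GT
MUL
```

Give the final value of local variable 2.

PUSH 12   12
PUSH 0    12 0
GT        1
STORE 2   (empty)
PUSH 1    1
DUP       1 1
SWAP      1 1
STORE 2   1
PUSH -27  1 -27
DIV       0
PUSH 11   0 11
PUSH 0    0 11 0
GT        0 1
DUP       0 1 1
GT        0 0
MUL       0

1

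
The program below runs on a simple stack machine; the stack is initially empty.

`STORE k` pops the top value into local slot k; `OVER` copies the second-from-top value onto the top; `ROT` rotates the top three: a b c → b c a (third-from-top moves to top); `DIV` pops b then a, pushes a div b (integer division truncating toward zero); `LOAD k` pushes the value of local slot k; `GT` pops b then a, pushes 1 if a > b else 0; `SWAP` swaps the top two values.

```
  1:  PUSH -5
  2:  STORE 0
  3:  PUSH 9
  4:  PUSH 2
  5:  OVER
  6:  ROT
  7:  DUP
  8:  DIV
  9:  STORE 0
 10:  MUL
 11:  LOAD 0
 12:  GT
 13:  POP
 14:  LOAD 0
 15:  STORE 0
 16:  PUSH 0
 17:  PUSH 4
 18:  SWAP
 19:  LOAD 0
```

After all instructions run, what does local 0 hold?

PUSH -5 → -5
STORE 0 → (empty)
PUSH 9  → 9
PUSH 2  → 9 2
OVER    → 9 2 9
ROT     → 2 9 9
DUP     → 2 9 9 9
DIV     → 2 9 1
STORE 0 → 2 9
MUL     → 18
LOAD 0  → 18 1
GT      → 1
POP     → (empty)
LOAD 0  → 1
STORE 0 → (empty)
PUSH 0  → 0
PUSH 4  → 0 4
SWAP    → 4 0
LOAD 0  → 4 0 1

1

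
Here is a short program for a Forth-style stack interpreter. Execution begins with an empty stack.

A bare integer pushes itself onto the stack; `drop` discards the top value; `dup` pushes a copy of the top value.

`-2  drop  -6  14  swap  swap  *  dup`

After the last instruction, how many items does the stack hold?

2

-2   → [-2]
drop → []
-6   → [-6]
14   → [-6, 14]
swap → [14, -6]
swap → [-6, 14]
*    → [-84]
dup  → [-84, -84]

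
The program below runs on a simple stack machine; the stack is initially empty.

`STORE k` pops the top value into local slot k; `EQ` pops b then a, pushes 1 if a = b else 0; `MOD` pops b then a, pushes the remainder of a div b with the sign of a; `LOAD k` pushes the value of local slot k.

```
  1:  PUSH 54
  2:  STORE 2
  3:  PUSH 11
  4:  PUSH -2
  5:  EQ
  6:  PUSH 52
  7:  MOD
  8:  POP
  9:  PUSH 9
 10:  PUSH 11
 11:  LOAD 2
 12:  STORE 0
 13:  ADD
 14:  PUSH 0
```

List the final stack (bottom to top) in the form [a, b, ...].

PUSH 54 → 54
STORE 2 → (empty)
PUSH 11 → 11
PUSH -2 → 11 -2
EQ      → 0
PUSH 52 → 0 52
MOD     → 0
POP     → (empty)
PUSH 9  → 9
PUSH 11 → 9 11
LOAD 2  → 9 11 54
STORE 0 → 9 11
ADD     → 20
PUSH 0  → 20 0

[20, 0]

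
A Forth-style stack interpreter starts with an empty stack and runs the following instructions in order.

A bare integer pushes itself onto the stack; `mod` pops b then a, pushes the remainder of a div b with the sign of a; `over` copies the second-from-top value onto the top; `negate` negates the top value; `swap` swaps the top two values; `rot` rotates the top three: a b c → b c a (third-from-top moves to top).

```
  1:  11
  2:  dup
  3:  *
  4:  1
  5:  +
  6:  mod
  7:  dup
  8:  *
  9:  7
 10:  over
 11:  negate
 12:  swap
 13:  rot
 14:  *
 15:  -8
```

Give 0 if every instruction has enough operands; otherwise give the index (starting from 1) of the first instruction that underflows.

6

11  -> [11]
dup -> [11, 11]
*   -> [121]
1   -> [121, 1]
+   -> [122]
mod  — needs 2 operands, stack has 1 → underflow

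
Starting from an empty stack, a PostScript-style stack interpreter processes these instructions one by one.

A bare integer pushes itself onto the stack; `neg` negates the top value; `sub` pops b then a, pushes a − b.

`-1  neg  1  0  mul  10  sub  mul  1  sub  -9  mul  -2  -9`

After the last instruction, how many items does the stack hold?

-1   [-1]
neg  [1]
1    [1, 1]
0    [1, 1, 0]
mul  [1, 0]
10   [1, 0, 10]
sub  [1, -10]
mul  [-10]
1    [-10, 1]
sub  [-11]
-9   [-11, -9]
mul  [99]
-2   [99, -2]
-9   [99, -2, -9]

3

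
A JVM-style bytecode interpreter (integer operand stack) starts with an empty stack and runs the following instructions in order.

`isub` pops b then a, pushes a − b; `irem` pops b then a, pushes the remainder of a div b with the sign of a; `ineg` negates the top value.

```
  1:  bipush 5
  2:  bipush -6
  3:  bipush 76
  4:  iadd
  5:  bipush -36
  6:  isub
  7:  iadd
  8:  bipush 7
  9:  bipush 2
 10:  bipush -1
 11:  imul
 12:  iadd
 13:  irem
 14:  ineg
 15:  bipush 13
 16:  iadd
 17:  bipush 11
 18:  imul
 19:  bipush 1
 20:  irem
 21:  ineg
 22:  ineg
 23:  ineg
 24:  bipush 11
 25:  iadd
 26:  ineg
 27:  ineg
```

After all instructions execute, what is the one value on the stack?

bipush 5   -> [5]
bipush -6  -> [5, -6]
bipush 76  -> [5, -6, 76]
iadd       -> [5, 70]
bipush -36 -> [5, 70, -36]
isub       -> [5, 106]
iadd       -> [111]
bipush 7   -> [111, 7]
bipush 2   -> [111, 7, 2]
bipush -1  -> [111, 7, 2, -1]
imul       -> [111, 7, -2]
iadd       -> [111, 5]
irem       -> [1]
ineg       -> [-1]
bipush 13  -> [-1, 13]
iadd       -> [12]
bipush 11  -> [12, 11]
imul       -> [132]
bipush 1   -> [132, 1]
irem       -> [0]
ineg       -> [0]
ineg       -> [0]
ineg       -> [0]
bipush 11  -> [0, 11]
iadd       -> [11]
ineg       -> [-11]
ineg       -> [11]

11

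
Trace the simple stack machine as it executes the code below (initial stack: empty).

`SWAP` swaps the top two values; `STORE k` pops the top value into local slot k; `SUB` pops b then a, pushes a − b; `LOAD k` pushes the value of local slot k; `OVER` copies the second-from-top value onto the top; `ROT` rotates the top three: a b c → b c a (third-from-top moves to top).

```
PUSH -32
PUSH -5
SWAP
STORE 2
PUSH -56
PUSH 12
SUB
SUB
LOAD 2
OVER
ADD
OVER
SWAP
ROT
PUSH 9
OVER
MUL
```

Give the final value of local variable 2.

PUSH -32 → [-32]
PUSH -5  → [-32, -5]
SWAP     → [-5, -32]
STORE 2  → [-5]
PUSH -56 → [-5, -56]
PUSH 12  → [-5, -56, 12]
SUB      → [-5, -68]
SUB      → [63]
LOAD 2   → [63, -32]
OVER     → [63, -32, 63]
ADD      → [63, 31]
OVER     → [63, 31, 63]
SWAP     → [63, 63, 31]
ROT      → [63, 31, 63]
PUSH 9   → [63, 31, 63, 9]
OVER     → [63, 31, 63, 9, 63]
MUL      → [63, 31, 63, 567]

-32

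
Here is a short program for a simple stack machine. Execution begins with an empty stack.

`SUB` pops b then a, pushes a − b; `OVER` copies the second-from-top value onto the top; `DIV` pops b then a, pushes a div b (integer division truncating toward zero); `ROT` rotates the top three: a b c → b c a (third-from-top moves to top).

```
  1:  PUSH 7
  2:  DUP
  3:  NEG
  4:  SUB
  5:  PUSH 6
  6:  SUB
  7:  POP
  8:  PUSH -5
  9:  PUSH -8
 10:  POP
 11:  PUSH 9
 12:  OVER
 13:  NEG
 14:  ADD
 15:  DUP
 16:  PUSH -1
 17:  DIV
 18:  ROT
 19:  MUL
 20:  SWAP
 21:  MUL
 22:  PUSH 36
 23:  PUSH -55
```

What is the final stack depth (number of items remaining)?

3

PUSH 7   : [7]
DUP      : [7, 7]
NEG      : [7, -7]
SUB      : [14]
PUSH 6   : [14, 6]
SUB      : [8]
POP      : []
PUSH -5  : [-5]
PUSH -8  : [-5, -8]
POP      : [-5]
PUSH 9   : [-5, 9]
OVER     : [-5, 9, -5]
NEG      : [-5, 9, 5]
ADD      : [-5, 14]
DUP      : [-5, 14, 14]
PUSH -1  : [-5, 14, 14, -1]
DIV      : [-5, 14, -14]
ROT      : [14, -14, -5]
MUL      : [14, 70]
SWAP     : [70, 14]
MUL      : [980]
PUSH 36  : [980, 36]
PUSH -55 : [980, 36, -55]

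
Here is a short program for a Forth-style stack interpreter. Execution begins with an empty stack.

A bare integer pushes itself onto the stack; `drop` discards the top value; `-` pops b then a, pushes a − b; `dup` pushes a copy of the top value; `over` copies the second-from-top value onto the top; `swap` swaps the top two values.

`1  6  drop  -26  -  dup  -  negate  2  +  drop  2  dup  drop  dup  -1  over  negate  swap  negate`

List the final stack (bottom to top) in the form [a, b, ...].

[2, 2, -2, 1]

1       1
6       1 6
drop    1
-26     1 -26
-       27
dup     27 27
-       0
negate  0
2       0 2
+       2
drop    (empty)
2       2
dup     2 2
drop    2
dup     2 2
-1      2 2 -1
over    2 2 -1 2
negate  2 2 -1 -2
swap    2 2 -2 -1
negate  2 2 -2 1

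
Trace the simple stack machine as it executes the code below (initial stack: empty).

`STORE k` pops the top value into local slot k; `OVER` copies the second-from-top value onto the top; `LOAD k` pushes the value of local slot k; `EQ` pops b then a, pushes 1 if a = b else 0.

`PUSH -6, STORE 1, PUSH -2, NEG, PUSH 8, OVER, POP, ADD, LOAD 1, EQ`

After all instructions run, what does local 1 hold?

-6

PUSH -6 : -6
STORE 1 : (empty)
PUSH -2 : -2
NEG     : 2
PUSH 8  : 2 8
OVER    : 2 8 2
POP     : 2 8
ADD     : 10
LOAD 1  : 10 -6
EQ      : 0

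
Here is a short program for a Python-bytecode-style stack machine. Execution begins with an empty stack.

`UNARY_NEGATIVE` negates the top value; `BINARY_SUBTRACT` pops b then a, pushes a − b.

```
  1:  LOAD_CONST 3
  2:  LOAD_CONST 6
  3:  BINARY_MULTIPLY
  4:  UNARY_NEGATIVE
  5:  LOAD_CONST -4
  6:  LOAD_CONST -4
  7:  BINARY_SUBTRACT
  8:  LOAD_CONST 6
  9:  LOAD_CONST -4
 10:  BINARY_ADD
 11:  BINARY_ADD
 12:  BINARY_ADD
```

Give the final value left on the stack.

-16

LOAD_CONST 3    -> [3]
LOAD_CONST 6    -> [3, 6]
BINARY_MULTIPLY -> [18]
UNARY_NEGATIVE  -> [-18]
LOAD_CONST -4   -> [-18, -4]
LOAD_CONST -4   -> [-18, -4, -4]
BINARY_SUBTRACT -> [-18, 0]
LOAD_CONST 6    -> [-18, 0, 6]
LOAD_CONST -4   -> [-18, 0, 6, -4]
BINARY_ADD      -> [-18, 0, 2]
BINARY_ADD      -> [-18, 2]
BINARY_ADD      -> [-16]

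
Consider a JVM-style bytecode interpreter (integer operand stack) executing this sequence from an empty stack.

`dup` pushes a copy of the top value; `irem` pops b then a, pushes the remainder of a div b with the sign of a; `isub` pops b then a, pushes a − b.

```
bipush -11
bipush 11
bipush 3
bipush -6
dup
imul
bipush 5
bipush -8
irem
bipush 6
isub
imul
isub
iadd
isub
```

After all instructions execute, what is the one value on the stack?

-61

bipush -11 → -11
bipush 11  → -11 11
bipush 3   → -11 11 3
bipush -6  → -11 11 3 -6
dup        → -11 11 3 -6 -6
imul       → -11 11 3 36
bipush 5   → -11 11 3 36 5
bipush -8  → -11 11 3 36 5 -8
irem       → -11 11 3 36 5
bipush 6   → -11 11 3 36 5 6
isub       → -11 11 3 36 -1
imul       → -11 11 3 -36
isub       → -11 11 39
iadd       → -11 50
isub       → -61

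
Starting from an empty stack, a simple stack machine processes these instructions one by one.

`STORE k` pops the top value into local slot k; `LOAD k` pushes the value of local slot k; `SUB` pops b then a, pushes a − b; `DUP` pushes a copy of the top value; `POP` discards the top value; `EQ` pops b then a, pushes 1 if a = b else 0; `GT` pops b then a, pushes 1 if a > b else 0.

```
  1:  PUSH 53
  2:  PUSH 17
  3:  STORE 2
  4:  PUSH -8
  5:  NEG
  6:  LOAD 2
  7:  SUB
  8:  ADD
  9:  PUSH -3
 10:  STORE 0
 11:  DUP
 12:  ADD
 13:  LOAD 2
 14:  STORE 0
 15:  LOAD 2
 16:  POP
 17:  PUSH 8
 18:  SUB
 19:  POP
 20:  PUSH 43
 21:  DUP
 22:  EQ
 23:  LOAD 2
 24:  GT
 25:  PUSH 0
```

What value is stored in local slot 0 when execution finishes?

17

PUSH 53 : 53
PUSH 17 : 53 17
STORE 2 : 53
PUSH -8 : 53 -8
NEG     : 53 8
LOAD 2  : 53 8 17
SUB     : 53 -9
ADD     : 44
PUSH -3 : 44 -3
STORE 0 : 44
DUP     : 44 44
ADD     : 88
LOAD 2  : 88 17
STORE 0 : 88
LOAD 2  : 88 17
POP     : 88
PUSH 8  : 88 8
SUB     : 80
POP     : (empty)
PUSH 43 : 43
DUP     : 43 43
EQ      : 1
LOAD 2  : 1 17
GT      : 0
PUSH 0  : 0 0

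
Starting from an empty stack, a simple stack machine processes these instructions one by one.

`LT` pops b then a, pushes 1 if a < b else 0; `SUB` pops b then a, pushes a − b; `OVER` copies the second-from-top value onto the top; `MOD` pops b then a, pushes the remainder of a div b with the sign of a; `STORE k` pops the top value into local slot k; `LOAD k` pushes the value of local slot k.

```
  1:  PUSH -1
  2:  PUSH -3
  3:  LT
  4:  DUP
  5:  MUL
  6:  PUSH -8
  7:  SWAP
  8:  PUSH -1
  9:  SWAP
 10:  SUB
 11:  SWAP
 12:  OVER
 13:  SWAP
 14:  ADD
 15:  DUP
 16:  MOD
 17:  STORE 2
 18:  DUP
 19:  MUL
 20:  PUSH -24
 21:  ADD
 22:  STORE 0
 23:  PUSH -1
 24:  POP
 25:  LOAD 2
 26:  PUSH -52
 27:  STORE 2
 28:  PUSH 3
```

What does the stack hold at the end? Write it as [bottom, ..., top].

PUSH -1  : -1
PUSH -3  : -1 -3
LT       : 0
DUP      : 0 0
MUL      : 0
PUSH -8  : 0 -8
SWAP     : -8 0
PUSH -1  : -8 0 -1
SWAP     : -8 -1 0
SUB      : -8 -1
SWAP     : -1 -8
OVER     : -1 -8 -1
SWAP     : -1 -1 -8
ADD      : -1 -9
DUP      : -1 -9 -9
MOD      : -1 0
STORE 2  : -1
DUP      : -1 -1
MUL      : 1
PUSH -24 : 1 -24
ADD      : -23
STORE 0  : (empty)
PUSH -1  : -1
POP      : (empty)
LOAD 2   : 0
PUSH -52 : 0 -52
STORE 2  : 0
PUSH 3   : 0 3

[0, 3]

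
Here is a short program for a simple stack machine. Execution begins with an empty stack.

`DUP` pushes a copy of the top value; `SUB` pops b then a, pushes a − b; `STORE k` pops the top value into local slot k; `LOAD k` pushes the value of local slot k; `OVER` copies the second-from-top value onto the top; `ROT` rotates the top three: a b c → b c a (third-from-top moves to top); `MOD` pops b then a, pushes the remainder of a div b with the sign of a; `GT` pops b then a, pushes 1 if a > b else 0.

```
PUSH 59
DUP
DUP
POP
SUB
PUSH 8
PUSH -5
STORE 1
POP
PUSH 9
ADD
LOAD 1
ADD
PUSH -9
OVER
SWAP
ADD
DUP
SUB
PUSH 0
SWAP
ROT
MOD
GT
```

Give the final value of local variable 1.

-5

PUSH 59 : [59]
DUP     : [59, 59]
DUP     : [59, 59, 59]
POP     : [59, 59]
SUB     : [0]
PUSH 8  : [0, 8]
PUSH -5 : [0, 8, -5]
STORE 1 : [0, 8]
POP     : [0]
PUSH 9  : [0, 9]
ADD     : [9]
LOAD 1  : [9, -5]
ADD     : [4]
PUSH -9 : [4, -9]
OVER    : [4, -9, 4]
SWAP    : [4, 4, -9]
ADD     : [4, -5]
DUP     : [4, -5, -5]
SUB     : [4, 0]
PUSH 0  : [4, 0, 0]
SWAP    : [4, 0, 0]
ROT     : [0, 0, 4]
MOD     : [0, 0]
GT      : [0]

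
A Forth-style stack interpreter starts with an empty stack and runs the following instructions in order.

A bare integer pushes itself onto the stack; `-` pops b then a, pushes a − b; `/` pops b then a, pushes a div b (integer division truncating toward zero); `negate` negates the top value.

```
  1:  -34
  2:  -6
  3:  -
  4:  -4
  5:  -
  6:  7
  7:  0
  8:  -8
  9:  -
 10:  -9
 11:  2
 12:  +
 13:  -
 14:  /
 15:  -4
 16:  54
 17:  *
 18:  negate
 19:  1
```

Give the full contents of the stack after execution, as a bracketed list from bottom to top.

-34    : [-34]
-6     : [-34, -6]
-      : [-28]
-4     : [-28, -4]
-      : [-24]
7      : [-24, 7]
0      : [-24, 7, 0]
-8     : [-24, 7, 0, -8]
-      : [-24, 7, 8]
-9     : [-24, 7, 8, -9]
2      : [-24, 7, 8, -9, 2]
+      : [-24, 7, 8, -7]
-      : [-24, 7, 15]
/      : [-24, 0]
-4     : [-24, 0, -4]
54     : [-24, 0, -4, 54]
*      : [-24, 0, -216]
negate : [-24, 0, 216]
1      : [-24, 0, 216, 1]

[-24, 0, 216, 1]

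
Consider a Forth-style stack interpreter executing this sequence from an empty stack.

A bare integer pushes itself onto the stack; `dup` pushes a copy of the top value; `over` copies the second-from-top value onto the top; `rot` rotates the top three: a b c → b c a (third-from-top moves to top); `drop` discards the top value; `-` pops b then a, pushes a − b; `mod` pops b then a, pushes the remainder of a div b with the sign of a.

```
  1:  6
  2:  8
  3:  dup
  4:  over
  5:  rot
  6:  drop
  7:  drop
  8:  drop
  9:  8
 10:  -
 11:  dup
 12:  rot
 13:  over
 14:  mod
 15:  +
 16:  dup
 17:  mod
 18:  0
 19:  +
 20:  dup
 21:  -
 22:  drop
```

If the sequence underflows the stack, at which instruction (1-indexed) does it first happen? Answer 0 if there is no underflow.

6    : 6
8    : 6 8
dup  : 6 8 8
over : 6 8 8 8
rot  : 6 8 8 8
drop : 6 8 8
drop : 6 8
drop : 6
8    : 6 8
-    : -2
dup  : -2 -2
rot  — needs 3 operands, stack has 2 → underflow

12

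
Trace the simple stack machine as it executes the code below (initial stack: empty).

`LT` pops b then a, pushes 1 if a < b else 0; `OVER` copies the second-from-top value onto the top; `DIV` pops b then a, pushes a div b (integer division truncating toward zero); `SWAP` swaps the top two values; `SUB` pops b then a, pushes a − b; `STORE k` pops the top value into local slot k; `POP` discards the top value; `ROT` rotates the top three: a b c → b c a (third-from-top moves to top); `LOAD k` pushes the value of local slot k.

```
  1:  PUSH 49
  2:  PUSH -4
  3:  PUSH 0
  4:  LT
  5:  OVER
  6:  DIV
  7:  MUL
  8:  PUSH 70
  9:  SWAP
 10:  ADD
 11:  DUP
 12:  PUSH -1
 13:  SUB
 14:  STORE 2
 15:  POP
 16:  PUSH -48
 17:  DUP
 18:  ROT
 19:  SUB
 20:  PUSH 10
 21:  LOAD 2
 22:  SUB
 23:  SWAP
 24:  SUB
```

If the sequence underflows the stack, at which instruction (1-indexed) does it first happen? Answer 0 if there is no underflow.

PUSH 49  -> [49]
PUSH -4  -> [49, -4]
PUSH 0   -> [49, -4, 0]
LT       -> [49, 1]
OVER     -> [49, 1, 49]
DIV      -> [49, 0]
MUL      -> [0]
PUSH 70  -> [0, 70]
SWAP     -> [70, 0]
ADD      -> [70]
DUP      -> [70, 70]
PUSH -1  -> [70, 70, -1]
SUB      -> [70, 71]
STORE 2  -> [70]
POP      -> []
PUSH -48 -> [-48]
DUP      -> [-48, -48]
ROT  — needs 3 operands, stack has 2 → underflow

18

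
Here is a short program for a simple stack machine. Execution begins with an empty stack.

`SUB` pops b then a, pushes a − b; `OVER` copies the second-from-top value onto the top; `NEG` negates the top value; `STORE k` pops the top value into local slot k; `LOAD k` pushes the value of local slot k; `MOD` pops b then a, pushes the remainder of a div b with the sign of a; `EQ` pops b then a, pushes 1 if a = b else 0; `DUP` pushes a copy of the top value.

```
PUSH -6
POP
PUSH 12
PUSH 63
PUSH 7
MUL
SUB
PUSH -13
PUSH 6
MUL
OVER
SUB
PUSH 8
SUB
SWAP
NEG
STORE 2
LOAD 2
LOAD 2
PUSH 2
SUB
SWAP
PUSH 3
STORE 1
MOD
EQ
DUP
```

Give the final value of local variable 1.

3

PUSH -6  -> [-6]
POP      -> []
PUSH 12  -> [12]
PUSH 63  -> [12, 63]
PUSH 7   -> [12, 63, 7]
MUL      -> [12, 441]
SUB      -> [-429]
PUSH -13 -> [-429, -13]
PUSH 6   -> [-429, -13, 6]
MUL      -> [-429, -78]
OVER     -> [-429, -78, -429]
SUB      -> [-429, 351]
PUSH 8   -> [-429, 351, 8]
SUB      -> [-429, 343]
SWAP     -> [343, -429]
NEG      -> [343, 429]
STORE 2  -> [343]
LOAD 2   -> [343, 429]
LOAD 2   -> [343, 429, 429]
PUSH 2   -> [343, 429, 429, 2]
SUB      -> [343, 429, 427]
SWAP     -> [343, 427, 429]
PUSH 3   -> [343, 427, 429, 3]
STORE 1  -> [343, 427, 429]
MOD      -> [343, 427]
EQ       -> [0]
DUP      -> [0, 0]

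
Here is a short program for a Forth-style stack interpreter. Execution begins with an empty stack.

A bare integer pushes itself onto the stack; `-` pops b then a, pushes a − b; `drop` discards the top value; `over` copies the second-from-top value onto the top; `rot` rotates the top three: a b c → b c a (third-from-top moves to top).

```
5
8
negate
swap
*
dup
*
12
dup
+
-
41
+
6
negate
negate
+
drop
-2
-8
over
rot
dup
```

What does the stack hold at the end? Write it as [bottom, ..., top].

[-8, -2, -2, -2]

5      → 5
8      → 5 8
negate → 5 -8
swap   → -8 5
*      → -40
dup    → -40 -40
*      → 1600
12     → 1600 12
dup    → 1600 12 12
+      → 1600 24
-      → 1576
41     → 1576 41
+      → 1617
6      → 1617 6
negate → 1617 -6
negate → 1617 6
+      → 1623
drop   → (empty)
-2     → -2
-8     → -2 -8
over   → -2 -8 -2
rot    → -8 -2 -2
dup    → -8 -2 -2 -2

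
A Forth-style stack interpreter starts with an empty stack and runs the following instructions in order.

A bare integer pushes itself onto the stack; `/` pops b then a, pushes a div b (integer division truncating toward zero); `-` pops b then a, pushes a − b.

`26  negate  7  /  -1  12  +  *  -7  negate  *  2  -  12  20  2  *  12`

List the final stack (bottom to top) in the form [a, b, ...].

26     : 26
negate : -26
7      : -26 7
/      : -3
-1     : -3 -1
12     : -3 -1 12
+      : -3 11
*      : -33
-7     : -33 -7
negate : -33 7
*      : -231
2      : -231 2
-      : -233
12     : -233 12
20     : -233 12 20
2      : -233 12 20 2
*      : -233 12 40
12     : -233 12 40 12

[-233, 12, 40, 12]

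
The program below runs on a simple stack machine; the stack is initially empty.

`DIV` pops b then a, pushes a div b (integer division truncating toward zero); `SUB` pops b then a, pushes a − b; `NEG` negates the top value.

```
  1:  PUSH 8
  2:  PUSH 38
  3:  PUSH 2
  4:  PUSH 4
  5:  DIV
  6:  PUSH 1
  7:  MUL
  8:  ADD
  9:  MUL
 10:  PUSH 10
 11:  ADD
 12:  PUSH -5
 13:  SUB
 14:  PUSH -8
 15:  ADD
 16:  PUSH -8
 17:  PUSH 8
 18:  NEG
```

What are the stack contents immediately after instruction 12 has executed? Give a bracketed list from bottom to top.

PUSH 8  → [8]
PUSH 38 → [8, 38]
PUSH 2  → [8, 38, 2]
PUSH 4  → [8, 38, 2, 4]
DIV     → [8, 38, 0]
PUSH 1  → [8, 38, 0, 1]
MUL     → [8, 38, 0]
ADD     → [8, 38]
MUL     → [304]
PUSH 10 → [304, 10]
ADD     → [314]
PUSH -5 → [314, -5]

[314, -5]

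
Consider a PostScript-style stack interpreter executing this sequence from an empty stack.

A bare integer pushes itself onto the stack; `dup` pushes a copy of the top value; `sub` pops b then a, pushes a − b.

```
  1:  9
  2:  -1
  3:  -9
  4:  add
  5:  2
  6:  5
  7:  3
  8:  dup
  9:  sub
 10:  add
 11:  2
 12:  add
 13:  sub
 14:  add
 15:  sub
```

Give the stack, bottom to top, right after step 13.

9   -> [9]
-1  -> [9, -1]
-9  -> [9, -1, -9]
add -> [9, -10]
2   -> [9, -10, 2]
5   -> [9, -10, 2, 5]
3   -> [9, -10, 2, 5, 3]
dup -> [9, -10, 2, 5, 3, 3]
sub -> [9, -10, 2, 5, 0]
add -> [9, -10, 2, 5]
2   -> [9, -10, 2, 5, 2]
add -> [9, -10, 2, 7]
sub -> [9, -10, -5]

[9, -10, -5]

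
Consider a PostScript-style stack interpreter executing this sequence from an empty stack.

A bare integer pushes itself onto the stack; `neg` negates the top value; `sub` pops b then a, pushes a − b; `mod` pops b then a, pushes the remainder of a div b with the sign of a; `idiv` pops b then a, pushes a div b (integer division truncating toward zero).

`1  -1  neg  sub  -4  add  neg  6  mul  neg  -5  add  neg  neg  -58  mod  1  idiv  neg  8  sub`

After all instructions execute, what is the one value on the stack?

1    : 1
-1   : 1 -1
neg  : 1 1
sub  : 0
-4   : 0 -4
add  : -4
neg  : 4
6    : 4 6
mul  : 24
neg  : -24
-5   : -24 -5
add  : -29
neg  : 29
neg  : -29
-58  : -29 -58
mod  : -29
1    : -29 1
idiv : -29
neg  : 29
8    : 29 8
sub  : 21

21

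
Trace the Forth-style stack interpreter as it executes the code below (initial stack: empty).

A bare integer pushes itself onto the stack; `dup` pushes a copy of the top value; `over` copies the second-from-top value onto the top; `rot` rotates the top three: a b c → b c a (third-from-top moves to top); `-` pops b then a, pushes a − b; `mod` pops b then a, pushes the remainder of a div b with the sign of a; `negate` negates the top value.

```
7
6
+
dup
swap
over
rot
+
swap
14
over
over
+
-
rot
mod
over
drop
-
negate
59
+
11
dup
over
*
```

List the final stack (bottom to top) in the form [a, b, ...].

[33, 11, 121]

7      → 7
6      → 7 6
+      → 13
dup    → 13 13
swap   → 13 13
over   → 13 13 13
rot    → 13 13 13
+      → 13 26
swap   → 26 13
14     → 26 13 14
over   → 26 13 14 13
over   → 26 13 14 13 14
+      → 26 13 14 27
-      → 26 13 -13
rot    → 13 -13 26
mod    → 13 -13
over   → 13 -13 13
drop   → 13 -13
-      → 26
negate → -26
59     → -26 59
+      → 33
11     → 33 11
dup    → 33 11 11
over   → 33 11 11 11
*      → 33 11 121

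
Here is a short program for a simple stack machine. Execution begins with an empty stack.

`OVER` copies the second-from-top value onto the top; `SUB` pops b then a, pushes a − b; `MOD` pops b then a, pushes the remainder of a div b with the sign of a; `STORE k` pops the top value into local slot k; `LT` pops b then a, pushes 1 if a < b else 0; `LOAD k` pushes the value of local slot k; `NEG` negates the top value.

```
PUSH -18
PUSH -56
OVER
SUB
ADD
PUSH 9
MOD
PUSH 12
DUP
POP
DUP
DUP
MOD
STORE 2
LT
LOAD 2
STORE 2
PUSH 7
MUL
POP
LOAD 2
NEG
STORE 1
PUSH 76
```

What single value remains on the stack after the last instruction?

PUSH -18 → [-18]
PUSH -56 → [-18, -56]
OVER     → [-18, -56, -18]
SUB      → [-18, -38]
ADD      → [-56]
PUSH 9   → [-56, 9]
MOD      → [-2]
PUSH 12  → [-2, 12]
DUP      → [-2, 12, 12]
POP      → [-2, 12]
DUP      → [-2, 12, 12]
DUP      → [-2, 12, 12, 12]
MOD      → [-2, 12, 0]
STORE 2  → [-2, 12]
LT       → [1]
LOAD 2   → [1, 0]
STORE 2  → [1]
PUSH 7   → [1, 7]
MUL      → [7]
POP      → []
LOAD 2   → [0]
NEG      → [0]
STORE 1  → []
PUSH 76  → [76]

76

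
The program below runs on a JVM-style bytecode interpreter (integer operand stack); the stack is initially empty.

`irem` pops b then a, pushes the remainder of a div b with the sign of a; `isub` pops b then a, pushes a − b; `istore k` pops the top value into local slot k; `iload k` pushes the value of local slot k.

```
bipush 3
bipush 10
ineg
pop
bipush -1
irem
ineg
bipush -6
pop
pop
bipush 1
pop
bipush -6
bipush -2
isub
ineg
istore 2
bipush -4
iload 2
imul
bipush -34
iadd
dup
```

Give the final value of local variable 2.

4

bipush 3   : 3
bipush 10  : 3 10
ineg       : 3 -10
pop        : 3
bipush -1  : 3 -1
irem       : 0
ineg       : 0
bipush -6  : 0 -6
pop        : 0
pop        : (empty)
bipush 1   : 1
pop        : (empty)
bipush -6  : -6
bipush -2  : -6 -2
isub       : -4
ineg       : 4
istore 2   : (empty)
bipush -4  : -4
iload 2    : -4 4
imul       : -16
bipush -34 : -16 -34
iadd       : -50
dup        : -50 -50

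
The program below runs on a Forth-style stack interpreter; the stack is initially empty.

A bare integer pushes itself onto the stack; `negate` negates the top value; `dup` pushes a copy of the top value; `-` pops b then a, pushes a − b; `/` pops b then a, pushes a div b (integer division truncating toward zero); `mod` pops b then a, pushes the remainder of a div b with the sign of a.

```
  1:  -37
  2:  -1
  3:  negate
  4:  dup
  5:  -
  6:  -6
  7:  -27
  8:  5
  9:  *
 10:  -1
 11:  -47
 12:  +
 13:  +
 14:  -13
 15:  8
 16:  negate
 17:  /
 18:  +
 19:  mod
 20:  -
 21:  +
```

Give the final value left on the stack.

-37    -> [-37]
-1     -> [-37, -1]
negate -> [-37, 1]
dup    -> [-37, 1, 1]
-      -> [-37, 0]
-6     -> [-37, 0, -6]
-27    -> [-37, 0, -6, -27]
5      -> [-37, 0, -6, -27, 5]
*      -> [-37, 0, -6, -135]
-1     -> [-37, 0, -6, -135, -1]
-47    -> [-37, 0, -6, -135, -1, -47]
+      -> [-37, 0, -6, -135, -48]
+      -> [-37, 0, -6, -183]
-13    -> [-37, 0, -6, -183, -13]
8      -> [-37, 0, -6, -183, -13, 8]
negate -> [-37, 0, -6, -183, -13, -8]
/      -> [-37, 0, -6, -183, 1]
+      -> [-37, 0, -6, -182]
mod    -> [-37, 0, -6]
-      -> [-37, 6]
+      -> [-31]

-31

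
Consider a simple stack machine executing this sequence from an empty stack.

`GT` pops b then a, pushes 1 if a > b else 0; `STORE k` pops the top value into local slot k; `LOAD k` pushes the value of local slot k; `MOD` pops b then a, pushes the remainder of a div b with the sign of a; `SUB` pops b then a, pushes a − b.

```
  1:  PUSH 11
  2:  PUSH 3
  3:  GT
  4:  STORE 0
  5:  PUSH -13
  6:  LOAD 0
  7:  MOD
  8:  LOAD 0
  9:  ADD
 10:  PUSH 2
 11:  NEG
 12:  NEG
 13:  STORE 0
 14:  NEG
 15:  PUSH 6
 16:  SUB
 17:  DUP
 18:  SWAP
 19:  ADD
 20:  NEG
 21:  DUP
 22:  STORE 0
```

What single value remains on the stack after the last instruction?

14

PUSH 11  : 11
PUSH 3   : 11 3
GT       : 1
STORE 0  : (empty)
PUSH -13 : -13
LOAD 0   : -13 1
MOD      : 0
LOAD 0   : 0 1
ADD      : 1
PUSH 2   : 1 2
NEG      : 1 -2
NEG      : 1 2
STORE 0  : 1
NEG      : -1
PUSH 6   : -1 6
SUB      : -7
DUP      : -7 -7
SWAP     : -7 -7
ADD      : -14
NEG      : 14
DUP      : 14 14
STORE 0  : 14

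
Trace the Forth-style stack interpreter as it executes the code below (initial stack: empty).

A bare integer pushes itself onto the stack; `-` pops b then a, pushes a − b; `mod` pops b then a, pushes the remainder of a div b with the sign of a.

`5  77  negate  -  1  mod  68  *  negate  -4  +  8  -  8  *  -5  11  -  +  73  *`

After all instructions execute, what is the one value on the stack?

5      -> [5]
77     -> [5, 77]
negate -> [5, -77]
-      -> [82]
1      -> [82, 1]
mod    -> [0]
68     -> [0, 68]
*      -> [0]
negate -> [0]
-4     -> [0, -4]
+      -> [-4]
8      -> [-4, 8]
-      -> [-12]
8      -> [-12, 8]
*      -> [-96]
-5     -> [-96, -5]
11     -> [-96, -5, 11]
-      -> [-96, -16]
+      -> [-112]
73     -> [-112, 73]
*      -> [-8176]

-8176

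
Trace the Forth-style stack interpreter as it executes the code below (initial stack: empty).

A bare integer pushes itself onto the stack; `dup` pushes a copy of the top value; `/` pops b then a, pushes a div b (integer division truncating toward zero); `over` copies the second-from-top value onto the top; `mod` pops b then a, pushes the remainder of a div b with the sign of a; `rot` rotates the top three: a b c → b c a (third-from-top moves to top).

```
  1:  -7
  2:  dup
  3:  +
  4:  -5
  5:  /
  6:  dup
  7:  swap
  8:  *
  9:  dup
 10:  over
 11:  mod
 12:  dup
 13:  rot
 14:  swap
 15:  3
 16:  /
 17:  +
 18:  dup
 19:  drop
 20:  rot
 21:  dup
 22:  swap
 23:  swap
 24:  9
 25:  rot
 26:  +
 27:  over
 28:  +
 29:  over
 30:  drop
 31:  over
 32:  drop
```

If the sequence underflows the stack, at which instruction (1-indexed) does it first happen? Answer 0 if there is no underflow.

20

-7   → -7
dup  → -7 -7
+    → -14
-5   → -14 -5
/    → 2
dup  → 2 2
swap → 2 2
*    → 4
dup  → 4 4
over → 4 4 4
mod  → 4 0
dup  → 4 0 0
rot  → 0 0 4
swap → 0 4 0
3    → 0 4 0 3
/    → 0 4 0
+    → 0 4
dup  → 0 4 4
drop → 0 4
rot  — needs 3 operands, stack has 2 → underflow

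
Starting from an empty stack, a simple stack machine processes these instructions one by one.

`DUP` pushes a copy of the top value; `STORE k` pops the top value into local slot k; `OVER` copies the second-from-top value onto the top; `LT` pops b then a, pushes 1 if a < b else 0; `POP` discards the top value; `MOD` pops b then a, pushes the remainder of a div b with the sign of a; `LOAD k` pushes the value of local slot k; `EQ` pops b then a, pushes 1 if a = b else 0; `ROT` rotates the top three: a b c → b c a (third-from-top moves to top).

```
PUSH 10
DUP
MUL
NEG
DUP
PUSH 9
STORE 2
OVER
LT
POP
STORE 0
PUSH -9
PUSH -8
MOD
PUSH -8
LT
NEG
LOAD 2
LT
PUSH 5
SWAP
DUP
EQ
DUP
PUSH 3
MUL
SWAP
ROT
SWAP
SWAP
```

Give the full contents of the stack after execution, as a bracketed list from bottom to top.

PUSH 10  [10]
DUP      [10, 10]
MUL      [100]
NEG      [-100]
DUP      [-100, -100]
PUSH 9   [-100, -100, 9]
STORE 2  [-100, -100]
OVER     [-100, -100, -100]
LT       [-100, 0]
POP      [-100]
STORE 0  []
PUSH -9  [-9]
PUSH -8  [-9, -8]
MOD      [-1]
PUSH -8  [-1, -8]
LT       [0]
NEG      [0]
LOAD 2   [0, 9]
LT       [1]
PUSH 5   [1, 5]
SWAP     [5, 1]
DUP      [5, 1, 1]
EQ       [5, 1]
DUP      [5, 1, 1]
PUSH 3   [5, 1, 1, 3]
MUL      [5, 1, 3]
SWAP     [5, 3, 1]
ROT      [3, 1, 5]
SWAP     [3, 5, 1]
SWAP     [3, 1, 5]

[3, 1, 5]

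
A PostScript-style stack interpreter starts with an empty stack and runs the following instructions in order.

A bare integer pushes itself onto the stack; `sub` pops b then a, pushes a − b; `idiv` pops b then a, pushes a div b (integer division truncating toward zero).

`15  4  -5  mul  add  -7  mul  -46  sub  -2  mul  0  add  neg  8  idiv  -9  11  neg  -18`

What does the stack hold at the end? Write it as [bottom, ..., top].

15   : 15
4    : 15 4
-5   : 15 4 -5
mul  : 15 -20
add  : -5
-7   : -5 -7
mul  : 35
-46  : 35 -46
sub  : 81
-2   : 81 -2
mul  : -162
0    : -162 0
add  : -162
neg  : 162
8    : 162 8
idiv : 20
-9   : 20 -9
11   : 20 -9 11
neg  : 20 -9 -11
-18  : 20 -9 -11 -18

[20, -9, -11, -18]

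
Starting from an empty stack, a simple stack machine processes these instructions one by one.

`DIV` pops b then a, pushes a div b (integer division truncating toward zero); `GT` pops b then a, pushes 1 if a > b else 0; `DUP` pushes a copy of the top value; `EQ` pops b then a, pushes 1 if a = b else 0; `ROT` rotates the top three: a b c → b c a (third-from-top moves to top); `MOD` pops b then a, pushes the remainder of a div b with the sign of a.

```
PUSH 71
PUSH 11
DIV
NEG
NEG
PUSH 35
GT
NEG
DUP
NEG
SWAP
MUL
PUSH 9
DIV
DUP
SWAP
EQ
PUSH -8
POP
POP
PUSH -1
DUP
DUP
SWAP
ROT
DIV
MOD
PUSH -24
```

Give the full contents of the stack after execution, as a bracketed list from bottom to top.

PUSH 71  → [71]
PUSH 11  → [71, 11]
DIV      → [6]
NEG      → [-6]
NEG      → [6]
PUSH 35  → [6, 35]
GT       → [0]
NEG      → [0]
DUP      → [0, 0]
NEG      → [0, 0]
SWAP     → [0, 0]
MUL      → [0]
PUSH 9   → [0, 9]
DIV      → [0]
DUP      → [0, 0]
SWAP     → [0, 0]
EQ       → [1]
PUSH -8  → [1, -8]
POP      → [1]
POP      → []
PUSH -1  → [-1]
DUP      → [-1, -1]
DUP      → [-1, -1, -1]
SWAP     → [-1, -1, -1]
ROT      → [-1, -1, -1]
DIV      → [-1, 1]
MOD      → [0]
PUSH -24 → [0, -24]

[0, -24]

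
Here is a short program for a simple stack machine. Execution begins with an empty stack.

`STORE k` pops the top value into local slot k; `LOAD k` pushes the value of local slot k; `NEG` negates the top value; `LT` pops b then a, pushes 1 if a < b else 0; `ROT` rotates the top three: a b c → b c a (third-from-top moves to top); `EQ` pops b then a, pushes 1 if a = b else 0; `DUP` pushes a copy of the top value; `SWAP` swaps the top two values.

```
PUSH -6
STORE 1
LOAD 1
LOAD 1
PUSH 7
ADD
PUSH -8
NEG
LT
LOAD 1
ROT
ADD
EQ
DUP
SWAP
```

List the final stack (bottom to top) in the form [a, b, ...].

PUSH -6 : [-6]
STORE 1 : []
LOAD 1  : [-6]
LOAD 1  : [-6, -6]
PUSH 7  : [-6, -6, 7]
ADD     : [-6, 1]
PUSH -8 : [-6, 1, -8]
NEG     : [-6, 1, 8]
LT      : [-6, 1]
LOAD 1  : [-6, 1, -6]
ROT     : [1, -6, -6]
ADD     : [1, -12]
EQ      : [0]
DUP     : [0, 0]
SWAP    : [0, 0]

[0, 0]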